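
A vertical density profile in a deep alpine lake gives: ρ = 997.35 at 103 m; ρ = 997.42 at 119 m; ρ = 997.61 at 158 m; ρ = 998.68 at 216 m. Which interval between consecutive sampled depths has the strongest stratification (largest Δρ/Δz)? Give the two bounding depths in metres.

158–216 m

Compute the density gradient over each adjacent pair:
  103–119 m: Δρ/Δz = 0.07/16 = 4.4 × 10⁻³ kg m⁻⁴
  119–158 m: Δρ/Δz = 0.19/39 = 4.9 × 10⁻³ kg m⁻⁴
  158–216 m: Δρ/Δz = 1.07/58 = 0.018 kg m⁻⁴
The largest gradient is in the 158–216 m interval — the pycnocline.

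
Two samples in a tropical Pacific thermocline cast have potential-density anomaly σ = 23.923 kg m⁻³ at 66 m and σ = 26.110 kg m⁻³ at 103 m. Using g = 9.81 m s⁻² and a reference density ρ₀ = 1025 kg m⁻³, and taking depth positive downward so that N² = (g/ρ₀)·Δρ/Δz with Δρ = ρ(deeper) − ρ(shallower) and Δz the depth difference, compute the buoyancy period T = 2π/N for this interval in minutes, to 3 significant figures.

4.40 min

Δρ = 1026.110 − 1023.923 = 2.187 kg m⁻³ over Δz = 103 − 66 = 37 m.
N² = (9.81/1025) × (2.187/37) = 5.6571 × 10⁻⁴ s⁻².
N = √(5.6571 × 10⁻⁴) = 0.023785 rad s⁻¹, so T = 2π/N = 264.17 s = 4.4028 min ≈ 4.40 min.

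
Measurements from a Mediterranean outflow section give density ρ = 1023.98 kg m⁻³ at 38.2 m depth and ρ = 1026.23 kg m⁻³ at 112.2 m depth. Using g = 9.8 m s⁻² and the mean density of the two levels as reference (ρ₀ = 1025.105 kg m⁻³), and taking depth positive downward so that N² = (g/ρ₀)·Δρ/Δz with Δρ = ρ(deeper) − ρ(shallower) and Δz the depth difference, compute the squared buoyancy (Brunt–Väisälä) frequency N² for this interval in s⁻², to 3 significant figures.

2.91 × 10⁻⁴ s⁻²

Δρ = 1026.23 − 1023.98 = 2.25 kg m⁻³ over Δz = 112.2 − 38.2 = 74 m.
N² = (9.8/1025.105) × (2.25/74) = 2.9068 × 10⁻⁴ s⁻² ≈ 2.91 × 10⁻⁴ s⁻².
N² > 0, so the interval is statically stable.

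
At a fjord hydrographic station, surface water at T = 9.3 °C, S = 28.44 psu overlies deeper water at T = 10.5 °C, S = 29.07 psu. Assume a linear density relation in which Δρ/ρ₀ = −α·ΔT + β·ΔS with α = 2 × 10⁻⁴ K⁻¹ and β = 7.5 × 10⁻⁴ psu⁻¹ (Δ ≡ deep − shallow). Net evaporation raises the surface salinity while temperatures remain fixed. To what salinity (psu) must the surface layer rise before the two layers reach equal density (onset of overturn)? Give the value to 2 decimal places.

Neutral buoyancy requires −α(T_deep − T_surf) + β(S_deep − S_surf′) = 0.
S_surf′ = S_deep − (α/β)·ΔT = 29.07 − (2 × 10⁻⁴/7.5 × 10⁻⁴)·(+1.2) = 28.7500 psu.
Increase required: 28.7500 − 28.44 = 0.3100 psu.

28.75 psu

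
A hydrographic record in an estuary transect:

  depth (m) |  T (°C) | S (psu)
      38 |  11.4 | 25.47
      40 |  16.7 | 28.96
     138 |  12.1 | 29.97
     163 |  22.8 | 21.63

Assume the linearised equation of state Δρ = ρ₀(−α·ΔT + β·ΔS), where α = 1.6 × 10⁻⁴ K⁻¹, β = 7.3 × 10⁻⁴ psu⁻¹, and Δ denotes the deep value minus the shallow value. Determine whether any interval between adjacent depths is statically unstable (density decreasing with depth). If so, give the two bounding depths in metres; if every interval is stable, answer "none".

Evaluate Δρ/ρ₀ = −αΔT + βΔS across each adjacent pair:
  38–40 m: −αΔT+βΔS = −(1.6 × 10⁻⁴)(+5.3)+(7.3 × 10⁻⁴)(+3.49) = 1.7 × 10⁻³ → stable
  40–138 m: −αΔT+βΔS = −(1.6 × 10⁻⁴)(-4.6)+(7.3 × 10⁻⁴)(+1.01) = 1.5 × 10⁻³ → stable
  138–163 m: −αΔT+βΔS = −(1.6 × 10⁻⁴)(+10.7)+(7.3 × 10⁻⁴)(-8.34) = -7.8 × 10⁻³ → UNSTABLE
The 138–163 m interval has Δρ < 0: lighter water underlies denser water.

138–163 m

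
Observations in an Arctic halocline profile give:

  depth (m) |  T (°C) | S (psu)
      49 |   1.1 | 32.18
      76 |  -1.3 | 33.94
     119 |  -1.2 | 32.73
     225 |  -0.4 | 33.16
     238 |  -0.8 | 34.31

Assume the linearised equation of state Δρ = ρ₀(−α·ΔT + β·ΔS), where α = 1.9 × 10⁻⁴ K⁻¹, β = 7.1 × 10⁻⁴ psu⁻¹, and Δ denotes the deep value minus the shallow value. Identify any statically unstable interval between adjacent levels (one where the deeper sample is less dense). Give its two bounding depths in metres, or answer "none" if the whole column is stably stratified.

76–119 m

Evaluate Δρ/ρ₀ = −αΔT + βΔS across each adjacent pair:
  49–76 m: −αΔT+βΔS = −(1.9 × 10⁻⁴)(-2.4)+(7.1 × 10⁻⁴)(+1.76) = 1.7 × 10⁻³ → stable
  76–119 m: −αΔT+βΔS = −(1.9 × 10⁻⁴)(+0.1)+(7.1 × 10⁻⁴)(-1.21) = -8.8 × 10⁻⁴ → UNSTABLE
  119–225 m: −αΔT+βΔS = −(1.9 × 10⁻⁴)(+0.8)+(7.1 × 10⁻⁴)(+0.43) = 1.5 × 10⁻⁴ → stable
  225–238 m: −αΔT+βΔS = −(1.9 × 10⁻⁴)(-0.4)+(7.1 × 10⁻⁴)(+1.15) = 8.9 × 10⁻⁴ → stable
The 76–119 m interval has Δρ < 0: lighter water underlies denser water.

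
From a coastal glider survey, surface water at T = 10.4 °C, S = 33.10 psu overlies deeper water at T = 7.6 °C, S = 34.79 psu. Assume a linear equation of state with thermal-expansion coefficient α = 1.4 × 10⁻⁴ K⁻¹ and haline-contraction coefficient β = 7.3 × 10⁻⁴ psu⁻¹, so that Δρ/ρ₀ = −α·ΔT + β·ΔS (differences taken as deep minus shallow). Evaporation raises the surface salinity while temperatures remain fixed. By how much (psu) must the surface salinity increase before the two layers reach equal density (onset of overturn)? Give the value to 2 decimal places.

2.23 psu

Neutral buoyancy requires −α(T_deep − T_surf) + β(S_deep − S_surf′) = 0.
S_surf′ = S_deep − (α/β)·ΔT = 34.79 − (1.4 × 10⁻⁴/7.3 × 10⁻⁴)·(-2.8) = 35.3270 psu.
Increase required: 35.3270 − 33.10 = 2.2270 psu.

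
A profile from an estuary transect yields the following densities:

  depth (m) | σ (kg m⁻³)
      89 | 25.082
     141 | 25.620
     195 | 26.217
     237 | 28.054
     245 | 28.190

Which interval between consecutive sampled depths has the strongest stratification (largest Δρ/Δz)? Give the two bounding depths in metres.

Compute the density gradient over each adjacent pair:
  89–141 m: Δρ/Δz = 0.538/52 = 0.010 kg m⁻⁴
  141–195 m: Δρ/Δz = 0.597/54 = 0.011 kg m⁻⁴
  195–237 m: Δρ/Δz = 1.837/42 = 0.044 kg m⁻⁴
  237–245 m: Δρ/Δz = 0.136/8 = 0.017 kg m⁻⁴
The largest gradient is in the 195–237 m interval — the pycnocline.

195–237 m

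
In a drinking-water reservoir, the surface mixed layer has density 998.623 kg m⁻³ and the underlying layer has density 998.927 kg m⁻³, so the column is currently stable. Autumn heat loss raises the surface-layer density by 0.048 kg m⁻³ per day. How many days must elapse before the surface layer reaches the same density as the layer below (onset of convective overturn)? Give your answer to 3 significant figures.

Density deficit of the surface layer: 998.927 − 998.623 = 0.304 kg m⁻³.
Required change = 0.304 / 0.048 = 6.33 days.

6.33 days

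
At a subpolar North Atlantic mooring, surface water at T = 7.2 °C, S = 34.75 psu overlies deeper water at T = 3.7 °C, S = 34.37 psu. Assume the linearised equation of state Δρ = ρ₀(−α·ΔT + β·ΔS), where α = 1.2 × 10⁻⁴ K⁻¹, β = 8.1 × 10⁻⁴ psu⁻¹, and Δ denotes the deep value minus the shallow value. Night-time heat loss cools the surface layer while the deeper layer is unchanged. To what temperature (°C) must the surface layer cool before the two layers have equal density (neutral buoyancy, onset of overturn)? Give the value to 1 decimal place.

Neutral buoyancy requires Δρ = 0, i.e. −α(T_deep − T_surf′) + β(S_deep − S_surf) = 0.
T_surf′ = T_deep − (β/α)·ΔS = 3.7 − (8.1 × 10⁻⁴/1.2 × 10⁻⁴)·(-0.38) = 6.265 °C.
Cooling required: 7.2 − (6.265) = 0.935 °C.

6.3 °C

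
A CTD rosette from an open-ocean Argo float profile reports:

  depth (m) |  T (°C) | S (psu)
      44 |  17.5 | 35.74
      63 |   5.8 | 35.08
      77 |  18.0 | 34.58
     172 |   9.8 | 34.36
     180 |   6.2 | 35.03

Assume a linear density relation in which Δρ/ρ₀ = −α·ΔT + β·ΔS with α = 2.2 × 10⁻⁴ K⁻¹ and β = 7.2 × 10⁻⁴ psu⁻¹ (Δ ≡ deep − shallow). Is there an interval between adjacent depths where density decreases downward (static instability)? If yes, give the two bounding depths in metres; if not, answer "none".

Evaluate Δρ/ρ₀ = −αΔT + βΔS across each adjacent pair:
  44–63 m: −αΔT+βΔS = −(2.2 × 10⁻⁴)(-11.7)+(7.2 × 10⁻⁴)(-0.66) = 2.1 × 10⁻³ → stable
  63–77 m: −αΔT+βΔS = −(2.2 × 10⁻⁴)(+12.2)+(7.2 × 10⁻⁴)(-0.50) = -3.0 × 10⁻³ → UNSTABLE
  77–172 m: −αΔT+βΔS = −(2.2 × 10⁻⁴)(-8.2)+(7.2 × 10⁻⁴)(-0.22) = 1.6 × 10⁻³ → stable
  172–180 m: −αΔT+βΔS = −(2.2 × 10⁻⁴)(-3.6)+(7.2 × 10⁻⁴)(+0.67) = 1.3 × 10⁻³ → stable
The 63–77 m interval has Δρ < 0: lighter water underlies denser water.

63–77 m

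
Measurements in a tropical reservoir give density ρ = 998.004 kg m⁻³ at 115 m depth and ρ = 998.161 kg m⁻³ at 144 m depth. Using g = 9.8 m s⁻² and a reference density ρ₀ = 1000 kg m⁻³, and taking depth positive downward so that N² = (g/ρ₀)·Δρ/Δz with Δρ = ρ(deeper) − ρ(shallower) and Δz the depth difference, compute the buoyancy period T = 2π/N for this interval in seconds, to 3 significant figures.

863 s

Δρ = 998.161 − 998.004 = 0.157 kg m⁻³ over Δz = 144 − 115 = 29 m.
N² = (9.8/1000) × (0.157/29) = 5.3055 × 10⁻⁵ s⁻².
N = √(5.3055 × 10⁻⁵) = 7.2839 × 10⁻³ rad s⁻¹, so T = 2π/N = 862.61 s ≈ 863 s.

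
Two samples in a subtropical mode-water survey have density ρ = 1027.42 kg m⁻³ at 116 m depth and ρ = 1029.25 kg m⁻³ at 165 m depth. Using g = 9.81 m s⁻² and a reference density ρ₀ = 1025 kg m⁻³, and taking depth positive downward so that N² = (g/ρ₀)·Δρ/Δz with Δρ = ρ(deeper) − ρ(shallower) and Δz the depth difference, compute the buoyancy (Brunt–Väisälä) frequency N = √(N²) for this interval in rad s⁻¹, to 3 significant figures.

0.0189 rad s⁻¹

Δρ = 1029.25 − 1027.42 = 1.83 kg m⁻³ over Δz = 165 − 116 = 49 m.
N² = (9.81/1025) × (1.83/49) = 3.5744 × 10⁻⁴ s⁻².
N = √(3.5744 × 10⁻⁴) = 0.018906 rad s⁻¹ ≈ 0.0189 rad s⁻¹.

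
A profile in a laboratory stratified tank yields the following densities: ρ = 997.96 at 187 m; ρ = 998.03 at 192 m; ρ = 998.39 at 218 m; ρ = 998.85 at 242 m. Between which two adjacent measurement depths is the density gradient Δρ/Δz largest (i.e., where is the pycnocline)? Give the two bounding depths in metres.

Compute the density gradient over each adjacent pair:
  187–192 m: Δρ/Δz = 0.07/5 = 0.014 kg m⁻⁴
  192–218 m: Δρ/Δz = 0.36/26 = 0.014 kg m⁻⁴
  218–242 m: Δρ/Δz = 0.46/24 = 0.019 kg m⁻⁴
The largest gradient is in the 218–242 m interval — the pycnocline.

218–242 m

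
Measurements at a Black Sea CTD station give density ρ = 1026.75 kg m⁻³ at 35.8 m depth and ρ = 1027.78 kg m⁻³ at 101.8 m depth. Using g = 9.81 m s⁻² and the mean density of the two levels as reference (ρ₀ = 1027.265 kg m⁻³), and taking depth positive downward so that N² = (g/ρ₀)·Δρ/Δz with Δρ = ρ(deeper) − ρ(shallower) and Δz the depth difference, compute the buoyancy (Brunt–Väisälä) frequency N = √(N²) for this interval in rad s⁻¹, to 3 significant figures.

Δρ = 1027.78 − 1026.75 = 1.03 kg m⁻³ over Δz = 101.8 − 35.8 = 66 m.
N² = (9.81/1027.265) × (1.03/66) = 1.4903 × 10⁻⁴ s⁻².
N = √(1.4903 × 10⁻⁴) = 0.012208 rad s⁻¹ ≈ 0.0122 rad s⁻¹.

0.0122 rad s⁻¹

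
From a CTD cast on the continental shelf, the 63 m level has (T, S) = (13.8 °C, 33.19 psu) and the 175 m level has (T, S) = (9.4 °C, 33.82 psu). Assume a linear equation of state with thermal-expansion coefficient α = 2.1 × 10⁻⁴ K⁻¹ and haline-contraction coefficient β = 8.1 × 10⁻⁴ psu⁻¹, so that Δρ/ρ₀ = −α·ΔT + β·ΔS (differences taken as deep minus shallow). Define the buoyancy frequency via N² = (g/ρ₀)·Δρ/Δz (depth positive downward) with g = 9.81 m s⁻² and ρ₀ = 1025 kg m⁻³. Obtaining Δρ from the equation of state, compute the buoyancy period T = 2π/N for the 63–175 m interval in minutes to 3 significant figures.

9.34 min

ΔT = -4.4 K, ΔS = +0.63 psu (deep − shallow).
Δρ/ρ₀ = −αΔT + βΔS = 9.24 × 10⁻⁴ + 5.103 × 10⁻⁴ = 1.4343 × 10⁻³, so Δρ ≈ 1.470 kg m⁻³.
N² = (g/ρ₀)·Δρ/Δz = g·(Δρ/ρ₀)/Δz = 9.81 × 1.4343 × 10⁻³ / 112 = 1.2563 × 10⁻⁴ s⁻².
N = √(1.2563 × 10⁻⁴) = 0.011208 rad s⁻¹ → T = 2π/N = 560.60 s = 9.3433 min ≈ 9.34 min.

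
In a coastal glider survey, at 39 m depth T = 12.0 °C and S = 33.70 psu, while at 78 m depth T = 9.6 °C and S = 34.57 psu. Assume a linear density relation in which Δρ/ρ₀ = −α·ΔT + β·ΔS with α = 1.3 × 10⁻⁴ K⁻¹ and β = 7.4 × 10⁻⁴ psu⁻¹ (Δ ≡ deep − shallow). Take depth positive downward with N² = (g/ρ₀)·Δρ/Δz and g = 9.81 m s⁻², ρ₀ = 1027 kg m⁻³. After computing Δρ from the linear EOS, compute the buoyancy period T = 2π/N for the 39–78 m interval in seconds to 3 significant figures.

ΔT = -2.4 K, ΔS = +0.87 psu (deep − shallow).
Δρ/ρ₀ = −αΔT + βΔS = 3.12 × 10⁻⁴ + 6.438 × 10⁻⁴ = 9.558 × 10⁻⁴, so Δρ ≈ 0.9816 kg m⁻³.
N² = (g/ρ₀)·Δρ/Δz = g·(Δρ/ρ₀)/Δz = 9.81 × 9.558 × 10⁻⁴ / 39 = 2.4042 × 10⁻⁴ s⁻².
N = √(2.4042 × 10⁻⁴) = 0.015505 rad s⁻¹ → T = 2π/N = 405.24 s ≈ 405 s.

405 s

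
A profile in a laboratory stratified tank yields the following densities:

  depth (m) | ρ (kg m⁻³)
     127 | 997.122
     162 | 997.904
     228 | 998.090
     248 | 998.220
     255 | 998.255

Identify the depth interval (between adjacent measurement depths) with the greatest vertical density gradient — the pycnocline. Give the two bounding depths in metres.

Compute the density gradient over each adjacent pair:
  127–162 m: Δρ/Δz = 0.782/35 = 0.022 kg m⁻⁴
  162–228 m: Δρ/Δz = 0.186/66 = 2.8 × 10⁻³ kg m⁻⁴
  228–248 m: Δρ/Δz = 0.130/20 = 6.5 × 10⁻³ kg m⁻⁴
  248–255 m: Δρ/Δz = 0.035/7 = 5.0 × 10⁻³ kg m⁻⁴
The largest gradient is in the 127–162 m interval — the pycnocline.

127–162 m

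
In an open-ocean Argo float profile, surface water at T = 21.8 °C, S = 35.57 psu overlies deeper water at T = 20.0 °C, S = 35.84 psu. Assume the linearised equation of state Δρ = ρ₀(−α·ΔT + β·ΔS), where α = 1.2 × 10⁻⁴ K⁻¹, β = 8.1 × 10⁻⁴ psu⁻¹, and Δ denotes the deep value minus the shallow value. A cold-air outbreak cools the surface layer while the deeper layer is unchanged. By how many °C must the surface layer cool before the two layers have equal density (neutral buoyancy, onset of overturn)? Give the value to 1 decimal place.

3.6 °C

Neutral buoyancy requires Δρ = 0, i.e. −α(T_deep − T_surf′) + β(S_deep − S_surf) = 0.
T_surf′ = T_deep − (β/α)·ΔS = 20.0 − (8.1 × 10⁻⁴/1.2 × 10⁻⁴)·(+0.27) = 18.178 °C.
Cooling required: 21.8 − (18.178) = 3.622 °C.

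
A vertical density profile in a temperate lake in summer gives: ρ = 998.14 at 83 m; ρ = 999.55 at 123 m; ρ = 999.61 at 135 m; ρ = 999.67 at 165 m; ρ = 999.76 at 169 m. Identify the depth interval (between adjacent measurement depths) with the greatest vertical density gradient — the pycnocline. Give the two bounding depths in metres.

Compute the density gradient over each adjacent pair:
  83–123 m: Δρ/Δz = 1.41/40 = 0.035 kg m⁻⁴
  123–135 m: Δρ/Δz = 0.06/12 = 5.0 × 10⁻³ kg m⁻⁴
  135–165 m: Δρ/Δz = 0.06/30 = 2.0 × 10⁻³ kg m⁻⁴
  165–169 m: Δρ/Δz = 0.09/4 = 0.022 kg m⁻⁴
The largest gradient is in the 83–123 m interval — the pycnocline.

83–123 m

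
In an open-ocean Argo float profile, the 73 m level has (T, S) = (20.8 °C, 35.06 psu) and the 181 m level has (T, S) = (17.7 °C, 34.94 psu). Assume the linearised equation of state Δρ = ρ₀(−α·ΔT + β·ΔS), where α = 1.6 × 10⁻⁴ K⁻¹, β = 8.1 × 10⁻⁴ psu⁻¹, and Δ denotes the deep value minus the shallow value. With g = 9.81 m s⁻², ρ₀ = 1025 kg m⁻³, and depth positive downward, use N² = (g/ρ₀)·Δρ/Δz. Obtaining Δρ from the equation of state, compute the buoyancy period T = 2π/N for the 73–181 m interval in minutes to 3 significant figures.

ΔT = -3.1 K, ΔS = -0.12 psu (deep − shallow).
Δρ/ρ₀ = −αΔT + βΔS = 4.96 × 10⁻⁴ − 9.72 × 10⁻⁵ = 3.988 × 10⁻⁴, so Δρ ≈ 0.4088 kg m⁻³.
N² = (g/ρ₀)·Δρ/Δz = g·(Δρ/ρ₀)/Δz = 9.81 × 3.988 × 10⁻⁴ / 108 = 3.6224 × 10⁻⁵ s⁻².
N = √(3.6224 × 10⁻⁵) = 6.0186 × 10⁻³ rad s⁻¹ → T = 2π/N = 1.0440 × 10³ s = 17.400 min ≈ 17.4 min.

17.4 min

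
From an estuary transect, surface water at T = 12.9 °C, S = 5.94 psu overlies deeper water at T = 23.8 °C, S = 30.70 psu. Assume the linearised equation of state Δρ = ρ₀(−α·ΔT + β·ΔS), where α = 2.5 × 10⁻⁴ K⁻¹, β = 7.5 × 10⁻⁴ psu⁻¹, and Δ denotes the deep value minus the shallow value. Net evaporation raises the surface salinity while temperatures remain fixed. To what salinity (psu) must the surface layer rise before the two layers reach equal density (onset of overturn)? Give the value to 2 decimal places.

Neutral buoyancy requires −α(T_deep − T_surf) + β(S_deep − S_surf′) = 0.
S_surf′ = S_deep − (α/β)·ΔT = 30.70 − (2.5 × 10⁻⁴/7.5 × 10⁻⁴)·(+10.9) = 27.0667 psu.
Increase required: 27.0667 − 5.94 = 21.1267 psu.

27.07 psu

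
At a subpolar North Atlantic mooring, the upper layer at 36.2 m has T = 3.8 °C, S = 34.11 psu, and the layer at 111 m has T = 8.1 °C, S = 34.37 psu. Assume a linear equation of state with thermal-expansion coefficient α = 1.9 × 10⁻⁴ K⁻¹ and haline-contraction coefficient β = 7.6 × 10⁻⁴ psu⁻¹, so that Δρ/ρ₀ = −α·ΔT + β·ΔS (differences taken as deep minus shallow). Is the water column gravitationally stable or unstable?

ΔT = 8.1 − 3.8 = +4.3 K and ΔS = 34.37 − 34.11 = +0.26 psu (deep − shallow).
−αΔT = -8.17 × 10⁻⁴; βΔS = 1.976 × 10⁻⁴; sum Δρ/ρ₀ = -6.194 × 10⁻⁴.
Δρ/ρ₀ < 0, so Δρ < 0: deeper water is lighter → statically unstable; the column would overturn.

unstable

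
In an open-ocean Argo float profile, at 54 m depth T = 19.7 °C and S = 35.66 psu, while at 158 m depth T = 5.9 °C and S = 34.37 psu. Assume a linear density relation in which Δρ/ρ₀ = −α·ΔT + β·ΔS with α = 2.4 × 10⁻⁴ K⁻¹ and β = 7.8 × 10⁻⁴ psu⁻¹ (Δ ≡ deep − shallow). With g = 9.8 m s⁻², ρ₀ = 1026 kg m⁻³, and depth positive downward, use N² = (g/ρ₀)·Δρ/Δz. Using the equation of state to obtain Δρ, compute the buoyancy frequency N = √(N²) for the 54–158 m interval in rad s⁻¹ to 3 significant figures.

0.0147 rad s⁻¹

ΔT = -13.8 K, ΔS = -1.29 psu (deep − shallow).
Δρ/ρ₀ = −αΔT + βΔS = 3.312 × 10⁻³ − 1.0062 × 10⁻³ = 2.3058 × 10⁻³, so Δρ ≈ 2.366 kg m⁻³.
N² = (g/ρ₀)·Δρ/Δz = g·(Δρ/ρ₀)/Δz = 9.8 × 2.3058 × 10⁻³ / 104 = 2.1728 × 10⁻⁴ s⁻².
N = √(2.1728 × 10⁻⁴) = 0.014740 rad s⁻¹ ≈ 0.0147 rad s⁻¹.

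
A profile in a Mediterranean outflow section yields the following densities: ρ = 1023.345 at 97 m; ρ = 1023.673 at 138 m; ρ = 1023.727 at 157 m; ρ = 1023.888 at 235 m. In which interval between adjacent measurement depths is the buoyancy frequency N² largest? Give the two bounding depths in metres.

97–138 m

Compute the density gradient over each adjacent pair:
  97–138 m: Δρ/Δz = 0.328/41 = 8.0 × 10⁻³ kg m⁻⁴
  138–157 m: Δρ/Δz = 0.054/19 = 2.8 × 10⁻³ kg m⁻⁴
  157–235 m: Δρ/Δz = 0.161/78 = 2.1 × 10⁻³ kg m⁻⁴
The largest gradient is in the 97–138 m interval — the pycnocline.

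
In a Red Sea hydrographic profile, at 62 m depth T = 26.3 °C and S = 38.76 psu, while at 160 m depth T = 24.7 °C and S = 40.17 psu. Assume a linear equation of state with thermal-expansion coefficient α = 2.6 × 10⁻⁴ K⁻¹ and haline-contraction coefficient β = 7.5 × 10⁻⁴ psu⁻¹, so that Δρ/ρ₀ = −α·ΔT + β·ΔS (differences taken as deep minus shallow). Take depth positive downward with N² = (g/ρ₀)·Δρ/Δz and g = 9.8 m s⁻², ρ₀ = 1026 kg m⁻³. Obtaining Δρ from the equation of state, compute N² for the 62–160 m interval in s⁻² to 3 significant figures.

1.47 × 10⁻⁴ s⁻²

ΔT = -1.6 K, ΔS = +1.41 psu (deep − shallow).
Δρ/ρ₀ = −αΔT + βΔS = 4.16 × 10⁻⁴ + 1.0575 × 10⁻³ = 1.4735 × 10⁻³, so Δρ ≈ 1.512 kg m⁻³.
N² = (g/ρ₀)·Δρ/Δz = g·(Δρ/ρ₀)/Δz = 9.8 × 1.4735 × 10⁻³ / 98 = 1.4735 × 10⁻⁴ s⁻² ≈ 1.47 × 10⁻⁴ s⁻².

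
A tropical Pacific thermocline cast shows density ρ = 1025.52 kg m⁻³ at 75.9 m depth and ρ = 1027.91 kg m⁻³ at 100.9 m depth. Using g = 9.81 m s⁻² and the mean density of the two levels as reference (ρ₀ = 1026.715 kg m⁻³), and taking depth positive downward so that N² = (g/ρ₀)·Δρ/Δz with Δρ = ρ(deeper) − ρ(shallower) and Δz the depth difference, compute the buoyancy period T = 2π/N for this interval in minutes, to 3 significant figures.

3.46 min

Δρ = 1027.91 − 1025.52 = 2.39 kg m⁻³ over Δz = 100.9 − 75.9 = 25 m.
N² = (9.81/1026.715) × (2.39/25) = 9.1343 × 10⁻⁴ s⁻².
N = √(9.1343 × 10⁻⁴) = 0.030223 rad s⁻¹, so T = 2π/N = 207.89 s = 3.4648 min ≈ 3.46 min.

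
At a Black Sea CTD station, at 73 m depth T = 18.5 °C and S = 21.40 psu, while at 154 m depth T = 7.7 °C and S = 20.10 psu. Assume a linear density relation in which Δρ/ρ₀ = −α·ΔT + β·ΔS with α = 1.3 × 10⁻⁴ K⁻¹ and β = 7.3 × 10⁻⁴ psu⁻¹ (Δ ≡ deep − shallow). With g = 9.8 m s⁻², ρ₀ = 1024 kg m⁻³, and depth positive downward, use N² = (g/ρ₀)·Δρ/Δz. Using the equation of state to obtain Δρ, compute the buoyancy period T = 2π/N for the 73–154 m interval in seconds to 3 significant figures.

ΔT = -10.8 K, ΔS = -1.30 psu (deep − shallow).
Δρ/ρ₀ = −αΔT + βΔS = 1.404 × 10⁻³ − 9.49 × 10⁻⁴ = 4.55 × 10⁻⁴, so Δρ ≈ 0.4659 kg m⁻³.
N² = (g/ρ₀)·Δρ/Δz = g·(Δρ/ρ₀)/Δz = 9.8 × 4.55 × 10⁻⁴ / 81 = 5.5049 × 10⁻⁵ s⁻².
N = √(5.5049 × 10⁻⁵) = 7.4195 × 10⁻³ rad s⁻¹ → T = 2π/N = 846.85 s ≈ 847 s.

847 s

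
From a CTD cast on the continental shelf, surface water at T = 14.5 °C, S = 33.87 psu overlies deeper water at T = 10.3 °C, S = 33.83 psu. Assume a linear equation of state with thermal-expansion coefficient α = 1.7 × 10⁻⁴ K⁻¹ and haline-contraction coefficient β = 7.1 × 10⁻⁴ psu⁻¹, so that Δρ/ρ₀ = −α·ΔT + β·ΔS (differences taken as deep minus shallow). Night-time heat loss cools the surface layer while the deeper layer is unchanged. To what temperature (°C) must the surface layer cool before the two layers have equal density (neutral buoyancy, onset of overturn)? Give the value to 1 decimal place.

10.5 °C

Neutral buoyancy requires Δρ = 0, i.e. −α(T_deep − T_surf′) + β(S_deep − S_surf) = 0.
T_surf′ = T_deep − (β/α)·ΔS = 10.3 − (7.1 × 10⁻⁴/1.7 × 10⁻⁴)·(-0.04) = 10.467 °C.
Cooling required: 14.5 − (10.467) = 4.033 °C.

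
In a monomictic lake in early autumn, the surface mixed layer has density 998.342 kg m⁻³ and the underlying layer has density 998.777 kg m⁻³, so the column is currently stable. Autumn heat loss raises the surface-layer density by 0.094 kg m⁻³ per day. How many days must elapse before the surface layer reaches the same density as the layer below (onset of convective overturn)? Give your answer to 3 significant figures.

Density deficit of the surface layer: 998.777 − 998.342 = 0.435 kg m⁻³.
Required change = 0.435 / 0.094 = 4.63 days.

4.63 days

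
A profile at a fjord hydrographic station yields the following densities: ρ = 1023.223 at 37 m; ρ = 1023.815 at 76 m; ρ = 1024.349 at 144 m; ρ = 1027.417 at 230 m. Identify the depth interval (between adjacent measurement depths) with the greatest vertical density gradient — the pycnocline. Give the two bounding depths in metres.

144–230 m

Compute the density gradient over each adjacent pair:
  37–76 m: Δρ/Δz = 0.592/39 = 0.015 kg m⁻⁴
  76–144 m: Δρ/Δz = 0.534/68 = 7.9 × 10⁻³ kg m⁻⁴
  144–230 m: Δρ/Δz = 3.068/86 = 0.036 kg m⁻⁴
The largest gradient is in the 144–230 m interval — the pycnocline.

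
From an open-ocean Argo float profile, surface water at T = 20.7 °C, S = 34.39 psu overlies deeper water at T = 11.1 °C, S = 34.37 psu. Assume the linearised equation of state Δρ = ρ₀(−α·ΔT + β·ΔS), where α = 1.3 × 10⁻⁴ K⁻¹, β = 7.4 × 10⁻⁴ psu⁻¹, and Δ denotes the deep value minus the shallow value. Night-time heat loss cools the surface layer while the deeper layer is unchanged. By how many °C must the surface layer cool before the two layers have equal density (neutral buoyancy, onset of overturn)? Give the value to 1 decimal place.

9.5 °C

Neutral buoyancy requires Δρ = 0, i.e. −α(T_deep − T_surf′) + β(S_deep − S_surf) = 0.
T_surf′ = T_deep − (β/α)·ΔS = 11.1 − (7.4 × 10⁻⁴/1.3 × 10⁻⁴)·(-0.02) = 11.214 °C.
Cooling required: 20.7 − (11.214) = 9.486 °C.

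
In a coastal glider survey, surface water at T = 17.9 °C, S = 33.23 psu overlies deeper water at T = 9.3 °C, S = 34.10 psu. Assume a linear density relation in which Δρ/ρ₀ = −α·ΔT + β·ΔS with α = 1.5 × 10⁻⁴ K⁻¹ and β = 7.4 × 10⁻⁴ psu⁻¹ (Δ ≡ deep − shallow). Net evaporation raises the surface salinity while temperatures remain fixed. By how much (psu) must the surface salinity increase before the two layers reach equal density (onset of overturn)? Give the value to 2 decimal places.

2.61 psu

Neutral buoyancy requires −α(T_deep − T_surf) + β(S_deep − S_surf′) = 0.
S_surf′ = S_deep − (α/β)·ΔT = 34.10 − (1.5 × 10⁻⁴/7.4 × 10⁻⁴)·(-8.6) = 35.8432 psu.
Increase required: 35.8432 − 33.23 = 2.6132 psu.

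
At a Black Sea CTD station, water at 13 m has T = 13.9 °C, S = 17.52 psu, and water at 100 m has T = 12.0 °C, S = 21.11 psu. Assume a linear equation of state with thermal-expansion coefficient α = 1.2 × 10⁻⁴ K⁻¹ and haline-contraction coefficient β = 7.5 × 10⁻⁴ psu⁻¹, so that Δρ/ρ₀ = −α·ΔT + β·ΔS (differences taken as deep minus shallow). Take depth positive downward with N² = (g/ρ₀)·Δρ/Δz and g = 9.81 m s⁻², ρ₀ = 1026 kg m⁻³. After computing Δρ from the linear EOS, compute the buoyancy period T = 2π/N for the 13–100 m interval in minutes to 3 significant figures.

5.77 min

ΔT = -1.9 K, ΔS = +3.59 psu (deep − shallow).
Δρ/ρ₀ = −αΔT + βΔS = 2.28 × 10⁻⁴ + 2.6925 × 10⁻³ = 2.9205 × 10⁻³, so Δρ ≈ 2.996 kg m⁻³.
N² = (g/ρ₀)·Δρ/Δz = g·(Δρ/ρ₀)/Δz = 9.81 × 2.9205 × 10⁻³ / 87 = 3.2931 × 10⁻⁴ s⁻².
N = √(3.2931 × 10⁻⁴) = 0.018147 rad s⁻¹ → T = 2π/N = 346.24 s = 5.7707 min ≈ 5.77 min.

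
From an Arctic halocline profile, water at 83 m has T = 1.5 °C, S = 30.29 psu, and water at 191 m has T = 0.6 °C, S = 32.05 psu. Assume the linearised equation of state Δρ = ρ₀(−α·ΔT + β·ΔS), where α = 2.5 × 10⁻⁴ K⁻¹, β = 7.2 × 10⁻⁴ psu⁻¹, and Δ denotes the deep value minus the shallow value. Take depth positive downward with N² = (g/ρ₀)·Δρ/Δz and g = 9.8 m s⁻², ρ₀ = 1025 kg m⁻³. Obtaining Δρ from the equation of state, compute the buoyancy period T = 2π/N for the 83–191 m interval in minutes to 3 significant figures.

9.00 min

ΔT = -0.9 K, ΔS = +1.76 psu (deep − shallow).
Δρ/ρ₀ = −αΔT + βΔS = 2.25 × 10⁻⁴ + 1.2672 × 10⁻³ = 1.4922 × 10⁻³, so Δρ ≈ 1.530 kg m⁻³.
N² = (g/ρ₀)·Δρ/Δz = g·(Δρ/ρ₀)/Δz = 9.8 × 1.4922 × 10⁻³ / 108 = 1.3540 × 10⁻⁴ s⁻².
N = √(1.3540 × 10⁻⁴) = 0.011636 rad s⁻¹ → T = 2π/N = 539.98 s = 8.9997 min ≈ 9.00 min.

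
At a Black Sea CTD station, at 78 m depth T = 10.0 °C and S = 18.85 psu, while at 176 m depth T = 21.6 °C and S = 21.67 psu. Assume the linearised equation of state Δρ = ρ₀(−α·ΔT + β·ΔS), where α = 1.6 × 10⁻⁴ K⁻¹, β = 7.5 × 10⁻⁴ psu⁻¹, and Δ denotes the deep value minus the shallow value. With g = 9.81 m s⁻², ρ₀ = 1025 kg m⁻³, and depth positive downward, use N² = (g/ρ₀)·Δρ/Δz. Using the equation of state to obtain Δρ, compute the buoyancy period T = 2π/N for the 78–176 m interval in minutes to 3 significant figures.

ΔT = +11.6 K, ΔS = +2.82 psu (deep − shallow).
Δρ/ρ₀ = −αΔT + βΔS = -1.856 × 10⁻³ + 2.115 × 10⁻³ = 2.59 × 10⁻⁴, so Δρ ≈ 0.2655 kg m⁻³.
N² = (g/ρ₀)·Δρ/Δz = g·(Δρ/ρ₀)/Δz = 9.81 × 2.59 × 10⁻⁴ / 98 = 2.5926 × 10⁻⁵ s⁻².
N = √(2.5926 × 10⁻⁵) = 5.0918 × 10⁻³ rad s⁻¹ → T = 2π/N = 1.2340 × 10³ s = 20.567 min ≈ 20.6 min.

20.6 min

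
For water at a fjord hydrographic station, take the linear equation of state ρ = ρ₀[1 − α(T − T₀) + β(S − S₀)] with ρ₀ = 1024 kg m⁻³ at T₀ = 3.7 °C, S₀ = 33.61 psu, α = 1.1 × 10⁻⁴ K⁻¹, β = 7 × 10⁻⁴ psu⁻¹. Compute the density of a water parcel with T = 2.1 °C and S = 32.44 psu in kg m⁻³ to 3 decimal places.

1023.342 kg m⁻³

T − T₀ = -1.6 K, S − S₀ = -1.17 psu.
Bracket = 1 − α·(-1.6) + β·(-1.17) = 1 + (-6.43 × 10⁻⁴) = 0.9993570.
ρ = 1024 × 0.9993570 = 1023.342 kg m⁻³.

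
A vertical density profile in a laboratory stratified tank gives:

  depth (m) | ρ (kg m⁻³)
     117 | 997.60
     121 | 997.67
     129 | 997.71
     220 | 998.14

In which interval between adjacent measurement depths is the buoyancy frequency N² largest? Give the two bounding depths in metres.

117–121 m

Compute the density gradient over each adjacent pair:
  117–121 m: Δρ/Δz = 0.07/4 = 0.018 kg m⁻⁴
  121–129 m: Δρ/Δz = 0.04/8 = 5.0 × 10⁻³ kg m⁻⁴
  129–220 m: Δρ/Δz = 0.43/91 = 4.7 × 10⁻³ kg m⁻⁴
The largest gradient is in the 117–121 m interval — the pycnocline.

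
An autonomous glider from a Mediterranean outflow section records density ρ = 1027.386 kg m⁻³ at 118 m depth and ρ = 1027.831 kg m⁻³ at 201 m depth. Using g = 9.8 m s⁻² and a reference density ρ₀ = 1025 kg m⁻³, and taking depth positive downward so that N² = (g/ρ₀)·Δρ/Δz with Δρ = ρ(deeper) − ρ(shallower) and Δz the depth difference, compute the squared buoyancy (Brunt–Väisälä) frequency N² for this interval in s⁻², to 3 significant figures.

Δρ = 1027.831 − 1027.386 = 0.445 kg m⁻³ over Δz = 201 − 118 = 83 m.
N² = (9.8/1025) × (0.445/83) = 5.1261 × 10⁻⁵ s⁻² ≈ 5.13 × 10⁻⁵ s⁻².

5.13 × 10⁻⁵ s⁻²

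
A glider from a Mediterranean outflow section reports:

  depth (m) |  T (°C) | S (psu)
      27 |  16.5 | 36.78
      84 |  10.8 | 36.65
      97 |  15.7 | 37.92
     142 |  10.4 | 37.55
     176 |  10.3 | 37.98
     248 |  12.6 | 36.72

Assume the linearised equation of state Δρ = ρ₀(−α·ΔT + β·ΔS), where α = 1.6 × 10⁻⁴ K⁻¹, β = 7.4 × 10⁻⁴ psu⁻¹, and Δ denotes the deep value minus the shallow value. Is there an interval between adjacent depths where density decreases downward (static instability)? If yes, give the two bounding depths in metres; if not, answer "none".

176–248 m

Evaluate Δρ/ρ₀ = −αΔT + βΔS across each adjacent pair:
  27–84 m: −αΔT+βΔS = −(1.6 × 10⁻⁴)(-5.7)+(7.4 × 10⁻⁴)(-0.13) = 8.2 × 10⁻⁴ → stable
  84–97 m: −αΔT+βΔS = −(1.6 × 10⁻⁴)(+4.9)+(7.4 × 10⁻⁴)(+1.27) = 1.6 × 10⁻⁴ → stable
  97–142 m: −αΔT+βΔS = −(1.6 × 10⁻⁴)(-5.3)+(7.4 × 10⁻⁴)(-0.37) = 5.7 × 10⁻⁴ → stable
  142–176 m: −αΔT+βΔS = −(1.6 × 10⁻⁴)(-0.1)+(7.4 × 10⁻⁴)(+0.43) = 3.3 × 10⁻⁴ → stable
  176–248 m: −αΔT+βΔS = −(1.6 × 10⁻⁴)(+2.3)+(7.4 × 10⁻⁴)(-1.26) = -1.3 × 10⁻³ → UNSTABLE
The 176–248 m interval has Δρ < 0: lighter water underlies denser water.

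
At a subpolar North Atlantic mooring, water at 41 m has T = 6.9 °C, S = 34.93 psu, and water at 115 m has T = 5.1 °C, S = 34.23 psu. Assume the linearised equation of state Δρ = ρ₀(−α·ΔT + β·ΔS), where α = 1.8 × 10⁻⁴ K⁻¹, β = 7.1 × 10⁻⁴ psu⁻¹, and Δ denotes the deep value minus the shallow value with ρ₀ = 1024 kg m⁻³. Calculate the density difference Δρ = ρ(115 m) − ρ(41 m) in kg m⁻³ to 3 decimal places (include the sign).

-0.177 kg m⁻³

ΔT = -1.8 K, ΔS = -0.70 psu (deep − shallow).
Δρ/ρ₀ = −(1.8 × 10⁻⁴)(-1.8) + (7.1 × 10⁻⁴)(-0.70) = -1.73 × 10⁻⁴.
Δρ = 1024 × (-1.73 × 10⁻⁴) = -0.177 kg m⁻³.
Negative Δρ: lighter below, statically unstable.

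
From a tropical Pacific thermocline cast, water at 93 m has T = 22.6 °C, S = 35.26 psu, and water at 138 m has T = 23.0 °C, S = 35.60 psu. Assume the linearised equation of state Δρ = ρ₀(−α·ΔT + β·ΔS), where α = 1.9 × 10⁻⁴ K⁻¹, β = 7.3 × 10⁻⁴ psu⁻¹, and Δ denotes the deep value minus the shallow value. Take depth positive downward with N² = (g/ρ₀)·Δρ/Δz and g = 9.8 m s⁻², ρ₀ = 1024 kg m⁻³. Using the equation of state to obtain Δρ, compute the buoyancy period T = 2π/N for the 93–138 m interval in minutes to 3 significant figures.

ΔT = +0.4 K, ΔS = +0.34 psu (deep − shallow).
Δρ/ρ₀ = −αΔT + βΔS = -7.60 × 10⁻⁵ + 2.482 × 10⁻⁴ = 1.722 × 10⁻⁴, so Δρ ≈ 0.1763 kg m⁻³.
N² = (g/ρ₀)·Δρ/Δz = g·(Δρ/ρ₀)/Δz = 9.8 × 1.722 × 10⁻⁴ / 45 = 3.7501 × 10⁻⁵ s⁻².
N = √(3.7501 × 10⁻⁵) = 6.1238 × 10⁻³ rad s⁻¹ → T = 2π/N = 1.0260 × 10³ s = 17.100 min ≈ 17.1 min.

17.1 min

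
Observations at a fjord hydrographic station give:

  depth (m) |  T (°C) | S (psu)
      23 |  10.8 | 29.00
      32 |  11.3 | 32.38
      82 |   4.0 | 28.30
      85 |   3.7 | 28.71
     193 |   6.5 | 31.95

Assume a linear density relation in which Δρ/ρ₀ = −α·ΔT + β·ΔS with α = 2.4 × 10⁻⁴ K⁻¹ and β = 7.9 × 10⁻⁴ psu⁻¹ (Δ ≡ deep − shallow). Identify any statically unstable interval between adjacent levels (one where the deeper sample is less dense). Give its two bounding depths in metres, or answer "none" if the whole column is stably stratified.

32–82 m

Evaluate Δρ/ρ₀ = −αΔT + βΔS across each adjacent pair:
  23–32 m: −αΔT+βΔS = −(2.4 × 10⁻⁴)(+0.5)+(7.9 × 10⁻⁴)(+3.38) = 2.6 × 10⁻³ → stable
  32–82 m: −αΔT+βΔS = −(2.4 × 10⁻⁴)(-7.3)+(7.9 × 10⁻⁴)(-4.08) = -1.5 × 10⁻³ → UNSTABLE
  82–85 m: −αΔT+βΔS = −(2.4 × 10⁻⁴)(-0.3)+(7.9 × 10⁻⁴)(+0.41) = 4.0 × 10⁻⁴ → stable
  85–193 m: −αΔT+βΔS = −(2.4 × 10⁻⁴)(+2.8)+(7.9 × 10⁻⁴)(+3.24) = 1.9 × 10⁻³ → stable
The 32–82 m interval has Δρ < 0: lighter water underlies denser water.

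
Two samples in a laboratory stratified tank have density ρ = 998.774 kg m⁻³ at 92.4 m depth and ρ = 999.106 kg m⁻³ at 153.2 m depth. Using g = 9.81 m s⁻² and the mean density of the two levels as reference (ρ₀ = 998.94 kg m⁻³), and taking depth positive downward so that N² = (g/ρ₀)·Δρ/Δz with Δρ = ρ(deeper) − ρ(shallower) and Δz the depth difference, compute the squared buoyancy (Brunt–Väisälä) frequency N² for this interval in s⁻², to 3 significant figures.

5.36 × 10⁻⁵ s⁻²

Δρ = 999.106 − 998.774 = 0.332 kg m⁻³ over Δz = 153.2 − 92.4 = 60.8 m.
N² = (9.81/998.94) × (0.332/60.8) = 5.3625 × 10⁻⁵ s⁻² ≈ 5.36 × 10⁻⁵ s⁻².
A positive N² confirms static stability across the interval.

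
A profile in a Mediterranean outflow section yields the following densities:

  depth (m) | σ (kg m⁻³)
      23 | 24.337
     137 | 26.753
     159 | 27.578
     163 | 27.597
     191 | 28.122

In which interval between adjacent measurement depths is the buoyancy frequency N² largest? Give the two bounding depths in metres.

137–159 m

Compute the density gradient over each adjacent pair:
  23–137 m: Δρ/Δz = 2.416/114 = 0.021 kg m⁻⁴
  137–159 m: Δρ/Δz = 0.825/22 = 0.037 kg m⁻⁴
  159–163 m: Δρ/Δz = 0.019/4 = 4.7 × 10⁻³ kg m⁻⁴
  163–191 m: Δρ/Δz = 0.525/28 = 0.019 kg m⁻⁴
The largest gradient is in the 137–159 m interval — the pycnocline.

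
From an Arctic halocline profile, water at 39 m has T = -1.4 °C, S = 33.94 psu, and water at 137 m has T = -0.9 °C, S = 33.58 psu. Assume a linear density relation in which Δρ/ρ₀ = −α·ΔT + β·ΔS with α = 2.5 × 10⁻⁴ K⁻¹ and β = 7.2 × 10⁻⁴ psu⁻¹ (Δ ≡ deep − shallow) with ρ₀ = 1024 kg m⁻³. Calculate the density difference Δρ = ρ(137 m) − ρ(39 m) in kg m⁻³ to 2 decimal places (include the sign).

-0.39 kg m⁻³

ΔT = +0.5 K, ΔS = -0.36 psu (deep − shallow).
Δρ/ρ₀ = −(2.5 × 10⁻⁴)(+0.5) + (7.2 × 10⁻⁴)(-0.36) = -3.842 × 10⁻⁴.
Δρ = 1024 × (-3.842 × 10⁻⁴) = -0.39 kg m⁻³.
Negative Δρ: lighter below, statically unstable.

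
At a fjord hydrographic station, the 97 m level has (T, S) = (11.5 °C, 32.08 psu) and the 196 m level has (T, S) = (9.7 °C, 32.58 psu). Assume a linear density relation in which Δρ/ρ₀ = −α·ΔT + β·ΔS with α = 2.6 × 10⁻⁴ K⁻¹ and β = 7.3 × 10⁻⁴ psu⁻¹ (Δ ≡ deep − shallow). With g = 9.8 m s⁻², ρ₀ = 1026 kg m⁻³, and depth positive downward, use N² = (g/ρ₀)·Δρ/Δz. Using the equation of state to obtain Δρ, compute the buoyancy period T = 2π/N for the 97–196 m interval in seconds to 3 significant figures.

692 s

ΔT = -1.8 K, ΔS = +0.50 psu (deep − shallow).
Δρ/ρ₀ = −αΔT + βΔS = 4.68 × 10⁻⁴ + 3.65 × 10⁻⁴ = 8.33 × 10⁻⁴, so Δρ ≈ 0.8547 kg m⁻³.
N² = (g/ρ₀)·Δρ/Δz = g·(Δρ/ρ₀)/Δz = 9.8 × 8.33 × 10⁻⁴ / 99 = 8.2459 × 10⁻⁵ s⁻².
N = √(8.2459 × 10⁻⁵) = 9.0807 × 10⁻³ rad s⁻¹ → T = 2π/N = 691.93 s ≈ 692 s.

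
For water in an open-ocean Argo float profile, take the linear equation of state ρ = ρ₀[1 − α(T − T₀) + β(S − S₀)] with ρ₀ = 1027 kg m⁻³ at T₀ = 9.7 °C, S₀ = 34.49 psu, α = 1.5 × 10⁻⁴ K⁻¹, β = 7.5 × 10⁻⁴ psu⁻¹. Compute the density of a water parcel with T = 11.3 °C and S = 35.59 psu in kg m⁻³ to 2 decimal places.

1027.60 kg m⁻³

T − T₀ = +1.6 K, S − S₀ = +1.10 psu.
Bracket = 1 − α·(+1.6) + β·(+1.10) = 1 + (5.85 × 10⁻⁴) = 1.0005850.
ρ = 1027 × 1.0005850 = 1027.60 kg m⁻³.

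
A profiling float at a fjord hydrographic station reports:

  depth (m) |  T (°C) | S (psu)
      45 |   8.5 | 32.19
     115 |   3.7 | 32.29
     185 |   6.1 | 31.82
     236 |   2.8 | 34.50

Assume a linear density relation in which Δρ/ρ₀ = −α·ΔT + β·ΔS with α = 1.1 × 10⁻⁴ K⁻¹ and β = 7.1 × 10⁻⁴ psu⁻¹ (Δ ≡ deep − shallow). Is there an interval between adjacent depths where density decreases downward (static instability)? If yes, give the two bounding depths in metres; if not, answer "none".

Evaluate Δρ/ρ₀ = −αΔT + βΔS across each adjacent pair:
  45–115 m: −αΔT+βΔS = −(1.1 × 10⁻⁴)(-4.8)+(7.1 × 10⁻⁴)(+0.10) = 6.0 × 10⁻⁴ → stable
  115–185 m: −αΔT+βΔS = −(1.1 × 10⁻⁴)(+2.4)+(7.1 × 10⁻⁴)(-0.47) = -6.0 × 10⁻⁴ → UNSTABLE
  185–236 m: −αΔT+βΔS = −(1.1 × 10⁻⁴)(-3.3)+(7.1 × 10⁻⁴)(+2.68) = 2.3 × 10⁻³ → stable
The 115–185 m interval has Δρ < 0: lighter water underlies denser water.

115–185 m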